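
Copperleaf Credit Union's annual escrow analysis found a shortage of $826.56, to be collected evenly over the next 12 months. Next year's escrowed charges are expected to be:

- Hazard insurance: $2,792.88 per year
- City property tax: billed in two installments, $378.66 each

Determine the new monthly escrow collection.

Hazard insurance — $2,792.88 annually
City property tax — $378.66 × 2 = $757.32 annually
Yearly total = $3,550.20
Per month = $3,550.20 ÷ 12 = $295.85
Shortage per month = $826.56 / 12 = $68.88
New monthly escrow = $295.85 + $68.88 = $364.73

$364.73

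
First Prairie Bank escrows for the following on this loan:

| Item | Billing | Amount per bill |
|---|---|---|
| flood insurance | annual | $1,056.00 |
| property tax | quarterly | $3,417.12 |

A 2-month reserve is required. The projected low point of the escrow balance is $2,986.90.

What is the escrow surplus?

$532.82

Flood insurance = $1,056.00 annually
Property tax = $3,417.12 × 4 = $13,668.48 annually
Combined annual = $14,724.48
Per month = $14,724.48 ÷ 12 = $1,227.04
Required cushion = 2 × $1,227.04 = $2,454.08
Surplus = $2,986.90 − $2,454.08 = $532.82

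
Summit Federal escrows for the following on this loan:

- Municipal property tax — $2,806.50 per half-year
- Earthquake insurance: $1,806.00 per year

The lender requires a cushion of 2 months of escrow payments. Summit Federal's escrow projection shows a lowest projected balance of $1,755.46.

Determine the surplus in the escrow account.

Municipal property tax: $2,806.50 × 2 = $5,613.00 annually
Earthquake insurance: $1,806.00 annually
Combined annual = $5,613.00 + $1,806.00 = $7,419.00
Monthly escrow = $7,419.00 / 12 = $618.25
Required reserve = 2 × $618.25 = $1,236.50
Excess over cushion: $1,755.46 − $1,236.50 = $518.96

$518.96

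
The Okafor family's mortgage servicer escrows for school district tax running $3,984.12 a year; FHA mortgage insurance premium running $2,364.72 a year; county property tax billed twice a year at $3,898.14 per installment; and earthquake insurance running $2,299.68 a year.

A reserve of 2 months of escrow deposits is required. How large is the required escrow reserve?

$2,740.80

School district tax: $3,984.12 per year
FHA mortgage insurance premium: $2,364.72 per year
County property tax: $3,898.14 × 2 = $7,796.28 per year
Earthquake insurance: $2,299.68 per year
Combined annual = $3,984.12 + $2,364.72 + $7,796.28 + $2,299.68 = $16,444.80
Monthly escrow = $16,444.80 / 12 = $1,370.40
Cushion = 2 × $1,370.40 = $2,740.80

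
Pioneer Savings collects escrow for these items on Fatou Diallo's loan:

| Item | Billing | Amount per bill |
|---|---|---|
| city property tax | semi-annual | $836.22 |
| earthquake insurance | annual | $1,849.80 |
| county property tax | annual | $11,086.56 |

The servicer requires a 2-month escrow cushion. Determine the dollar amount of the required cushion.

City property tax: $836.22 × 2 = $1,672.44 per year
Earthquake insurance: $1,849.80 per year
County property tax: $11,086.56 per year
Total annual escrow = $1,672.44 + $1,849.80 + $11,086.56 = $14,608.80
Base monthly escrow = $14,608.80 ÷ 12 = $1,217.40
Reserve = 2 × $1,217.40 = $2,434.80

$2,434.80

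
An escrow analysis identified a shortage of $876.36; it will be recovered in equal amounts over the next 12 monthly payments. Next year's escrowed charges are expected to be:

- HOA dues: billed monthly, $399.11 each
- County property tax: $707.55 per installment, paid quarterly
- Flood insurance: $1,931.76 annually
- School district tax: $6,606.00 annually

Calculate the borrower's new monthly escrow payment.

$1,419.47

HOA dues = $399.11 × 12 = $4,789.32
County property tax = $707.55 × 4 = $2,830.20
Flood insurance = $1,931.76
School district tax = $6,606.00
Combined annual = $4,789.32 + $2,830.20 + $1,931.76 + $6,606.00 = $16,157.28
Monthly escrow = $16,157.28 / 12 = $1,346.44
Monthly shortage recovery: $876.36 / 12 = $73.03
Adjusted monthly = $1,346.44 + $73.03 = $1,419.47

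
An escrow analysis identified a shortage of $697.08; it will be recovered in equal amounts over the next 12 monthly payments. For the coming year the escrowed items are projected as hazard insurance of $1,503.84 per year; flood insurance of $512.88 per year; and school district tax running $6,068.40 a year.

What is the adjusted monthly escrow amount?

Hazard insurance — $1,503.84/yr
Flood insurance — $512.88/yr
School district tax — $6,068.40/yr
Total per year = $1,503.84 + $512.88 + $6,068.40 = $8,085.12
Per month = $8,085.12 / 12 = $673.76
Shortage spread = $697.08 / 12 = $58.09/mo
Adjusted monthly = $673.76 + $58.09 = $731.85

$731.85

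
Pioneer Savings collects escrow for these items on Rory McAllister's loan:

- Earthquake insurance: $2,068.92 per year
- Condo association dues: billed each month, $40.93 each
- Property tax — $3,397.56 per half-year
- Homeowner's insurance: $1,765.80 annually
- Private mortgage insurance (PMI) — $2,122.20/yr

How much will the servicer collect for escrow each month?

$1,103.60

Earthquake insurance: $2,068.92 per year
Condo association dues: $40.93 × 12 = $491.16 per year
Property tax: $3,397.56 × 2 = $6,795.12 per year
Homeowner's insurance: $1,765.80 per year
Private mortgage insurance (PMI): $2,122.20 per year
Total per year = $13,243.20
Base monthly escrow = $13,243.20 / 12 = $1,103.60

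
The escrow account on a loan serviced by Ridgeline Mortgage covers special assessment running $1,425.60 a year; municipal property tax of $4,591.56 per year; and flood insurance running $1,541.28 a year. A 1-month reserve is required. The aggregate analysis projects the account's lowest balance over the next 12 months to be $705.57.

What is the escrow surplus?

Special assessment: $1,425.60 annually
Municipal property tax: $4,591.56 annually
Flood insurance: $1,541.28 annually
Total per year = $7,558.44
Per month = $7,558.44 / 12 = $629.87
Required cushion = 1 × $629.87 = $629.87
Surplus = $705.57 − $629.87 = $75.70

$75.70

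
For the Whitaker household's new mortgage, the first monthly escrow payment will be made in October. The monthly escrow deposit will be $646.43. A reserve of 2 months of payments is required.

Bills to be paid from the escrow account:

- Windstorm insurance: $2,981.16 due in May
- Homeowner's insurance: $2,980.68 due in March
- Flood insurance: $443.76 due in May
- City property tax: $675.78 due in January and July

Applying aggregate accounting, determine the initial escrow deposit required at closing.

Cushion = 2 × $646.43 = $1,292.86
Trial balance (start $0, +$646.43 each month, − disbursements):
  Oct: +$646.43 → $646.43
  Nov: +$646.43 → $1,292.86
  Dec: +$646.43 → $1,939.29
  Jan: +$646.43 − $675.78 → $1,909.94
  Feb: +$646.43 → $2,556.37
  Mar: +$646.43 − $2,980.68 → $222.12
  Apr: +$646.43 → $868.55
  May: +$646.43 − $3,424.92 → -$1,909.94
  Jun: +$646.43 → -$1,263.51
  Jul: +$646.43 − $675.78 → -$1,292.86
  Aug: +$646.43 → -$646.43
  Sep: +$646.43 → $0.00
Lowest trial balance = -$1,909.94 (May)
Initial deposit = cushion − low point = $1,292.86 − (-$1,909.94) = $3,202.80

$3,202.80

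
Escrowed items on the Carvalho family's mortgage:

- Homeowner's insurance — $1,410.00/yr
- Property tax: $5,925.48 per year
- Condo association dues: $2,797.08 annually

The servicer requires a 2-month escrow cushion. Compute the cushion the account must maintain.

Homeowner's insurance: $1,410.00
Property tax: $5,925.48
Condo association dues: $2,797.08
Yearly total = $10,132.56
Base monthly escrow = $10,132.56 ÷ 12 = $844.38
Cushion = 2 × $844.38 = $1,688.76

$1,688.76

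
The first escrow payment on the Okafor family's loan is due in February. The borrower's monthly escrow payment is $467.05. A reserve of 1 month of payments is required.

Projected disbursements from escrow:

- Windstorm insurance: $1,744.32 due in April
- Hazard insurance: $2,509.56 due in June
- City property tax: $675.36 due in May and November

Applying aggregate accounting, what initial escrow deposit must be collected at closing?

$3,061.04

Cushion = 1 × $467.05 = $467.05
Trial balance (start $0, +$467.05 each month, − disbursements):
  Feb: +$467.05 → $467.05
  Mar: +$467.05 → $934.10
  Apr: +$467.05 − $1,744.32 → -$343.17
  May: +$467.05 − $675.36 → -$551.48
  Jun: +$467.05 − $2,509.56 → -$2,593.99
  Jul: +$467.05 → -$2,126.94
  Aug: +$467.05 → -$1,659.89
  Sep: +$467.05 → -$1,192.84
  Oct: +$467.05 → -$725.79
  Nov: +$467.05 − $675.36 → -$934.10
  Dec: +$467.05 → -$467.05
  Jan: +$467.05 → $0.00
Lowest trial balance = -$2,593.99 (Jun)
Initial deposit = cushion − low point = $467.05 − (-$2,593.99) = $3,061.04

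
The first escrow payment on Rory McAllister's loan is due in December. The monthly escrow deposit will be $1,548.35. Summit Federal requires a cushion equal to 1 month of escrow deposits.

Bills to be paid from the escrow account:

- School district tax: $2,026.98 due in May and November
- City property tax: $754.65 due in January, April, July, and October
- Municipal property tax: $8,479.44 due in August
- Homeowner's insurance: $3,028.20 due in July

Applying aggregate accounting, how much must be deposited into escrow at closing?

$3,411.77

Cushion = 1 × $1,548.35 = $1,548.35
Trial balance (start $0, +$1,548.35 each month, − disbursements):
  Dec: +$1,548.35 → $1,548.35
  Jan: +$1,548.35 − $754.65 → $2,342.05
  Feb: +$1,548.35 → $3,890.40
  Mar: +$1,548.35 → $5,438.75
  Apr: +$1,548.35 − $754.65 → $6,232.45
  May: +$1,548.35 − $2,026.98 → $5,753.82
  Jun: +$1,548.35 → $7,302.17
  Jul: +$1,548.35 − $3,782.85 → $5,067.67
  Aug: +$1,548.35 − $8,479.44 → -$1,863.42
  Sep: +$1,548.35 → -$315.07
  Oct: +$1,548.35 − $754.65 → $478.63
  Nov: +$1,548.35 − $2,026.98 → $0.00
Lowest trial balance = -$1,863.42 (Aug)
Initial deposit = cushion − low point = $1,548.35 − (-$1,863.42) = $3,411.77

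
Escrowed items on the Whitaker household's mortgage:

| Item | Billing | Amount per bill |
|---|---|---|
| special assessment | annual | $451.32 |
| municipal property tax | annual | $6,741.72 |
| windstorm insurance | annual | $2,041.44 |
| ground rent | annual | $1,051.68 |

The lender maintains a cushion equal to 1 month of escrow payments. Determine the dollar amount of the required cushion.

Special assessment: $451.32
Municipal property tax: $6,741.72
Windstorm insurance: $2,041.44
Ground rent: $1,051.68
Total per year = $10,286.16
Base monthly escrow = $10,286.16 ÷ 12 = $857.18
Reserve = 1 × $857.18 = $857.18

$857.18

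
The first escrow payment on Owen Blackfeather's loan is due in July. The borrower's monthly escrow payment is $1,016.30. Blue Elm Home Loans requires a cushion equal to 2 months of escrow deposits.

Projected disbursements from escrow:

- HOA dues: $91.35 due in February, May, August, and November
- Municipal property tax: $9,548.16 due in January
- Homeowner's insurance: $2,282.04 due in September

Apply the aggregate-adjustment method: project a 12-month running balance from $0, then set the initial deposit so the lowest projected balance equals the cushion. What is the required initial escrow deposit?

Cushion = 2 × $1,016.30 = $2,032.60
Trial balance (start $0, +$1,016.30 each month, − disbursements):
  Jul: +$1,016.30 → $1,016.30
  Aug: +$1,016.30 − $91.35 → $1,941.25
  Sep: +$1,016.30 − $2,282.04 → $675.51
  Oct: +$1,016.30 → $1,691.81
  Nov: +$1,016.30 − $91.35 → $2,616.76
  Dec: +$1,016.30 → $3,633.06
  Jan: +$1,016.30 − $9,548.16 → -$4,898.80
  Feb: +$1,016.30 − $91.35 → -$3,973.85
  Mar: +$1,016.30 → -$2,957.55
  Apr: +$1,016.30 → -$1,941.25
  May: +$1,016.30 − $91.35 → -$1,016.30
  Jun: +$1,016.30 → $0.00
Lowest trial balance = -$4,898.80 (Jan)
Initial deposit = cushion − low point = $2,032.60 − (-$4,898.80) = $6,931.40

$6,931.40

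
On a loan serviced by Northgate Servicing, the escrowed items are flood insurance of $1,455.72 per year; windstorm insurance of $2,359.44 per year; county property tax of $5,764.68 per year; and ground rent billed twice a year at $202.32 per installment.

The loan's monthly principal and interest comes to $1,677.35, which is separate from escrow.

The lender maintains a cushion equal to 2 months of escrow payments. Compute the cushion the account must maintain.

Flood insurance — $1,455.72 per year
Windstorm insurance — $2,359.44 per year
County property tax — $5,764.68 per year
Ground rent — $202.32 × 2 = $404.64 per year
Total annual escrow = $9,984.48
Base monthly escrow = $9,984.48 ÷ 12 = $832.04
Reserve = 2 × $832.04 = $1,664.08

$1,664.08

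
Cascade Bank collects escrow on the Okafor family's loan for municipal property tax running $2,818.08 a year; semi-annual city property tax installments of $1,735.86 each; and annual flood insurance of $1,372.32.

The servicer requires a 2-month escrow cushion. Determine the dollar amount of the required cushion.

$1,277.02

Municipal property tax = $2,818.08/yr
City property tax = $1,735.86 × 2 = $3,471.72/yr
Flood insurance = $1,372.32/yr
Total per year = $2,818.08 + $3,471.72 + $1,372.32 = $7,662.12
Per month = $7,662.12 ÷ 12 = $638.51
Reserve = 2 × $638.51 = $1,277.02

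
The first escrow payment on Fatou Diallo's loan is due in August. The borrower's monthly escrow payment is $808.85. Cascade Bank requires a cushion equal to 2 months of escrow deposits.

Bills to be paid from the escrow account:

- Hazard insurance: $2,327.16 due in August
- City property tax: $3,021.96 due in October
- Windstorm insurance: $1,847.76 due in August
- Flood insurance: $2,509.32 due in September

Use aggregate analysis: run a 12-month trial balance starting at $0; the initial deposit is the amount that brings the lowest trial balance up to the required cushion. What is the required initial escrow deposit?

Cushion = 2 × $808.85 = $1,617.70
Trial balance (start $0, +$808.85 each month, − disbursements):
  Aug: +$808.85 − $4,174.92 → -$3,366.07
  Sep: +$808.85 − $2,509.32 → -$5,066.54
  Oct: +$808.85 − $3,021.96 → -$7,279.65
  Nov: +$808.85 → -$6,470.80
  Dec: +$808.85 → -$5,661.95
  Jan: +$808.85 → -$4,853.10
  Feb: +$808.85 → -$4,044.25
  Mar: +$808.85 → -$3,235.40
  Apr: +$808.85 → -$2,426.55
  May: +$808.85 → -$1,617.70
  Jun: +$808.85 → -$808.85
  Jul: +$808.85 → $0.00
Lowest trial balance = -$7,279.65 (Oct)
Initial deposit = cushion − low point = $1,617.70 − (-$7,279.65) = $8,897.35

$8,897.35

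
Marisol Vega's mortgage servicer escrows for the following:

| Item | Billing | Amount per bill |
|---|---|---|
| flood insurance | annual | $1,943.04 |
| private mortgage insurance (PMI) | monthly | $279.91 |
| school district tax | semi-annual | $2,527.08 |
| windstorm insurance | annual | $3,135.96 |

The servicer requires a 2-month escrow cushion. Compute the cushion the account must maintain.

$2,248.68

Flood insurance = $1,943.04
Private mortgage insurance (PMI) = $279.91 × 12 = $3,358.92
School district tax = $2,527.08 × 2 = $5,054.16
Windstorm insurance = $3,135.96
Annual escrow total = $13,492.08
Base monthly escrow = $13,492.08 / 12 = $1,124.34
Required cushion = 2 × $1,124.34 = $2,248.68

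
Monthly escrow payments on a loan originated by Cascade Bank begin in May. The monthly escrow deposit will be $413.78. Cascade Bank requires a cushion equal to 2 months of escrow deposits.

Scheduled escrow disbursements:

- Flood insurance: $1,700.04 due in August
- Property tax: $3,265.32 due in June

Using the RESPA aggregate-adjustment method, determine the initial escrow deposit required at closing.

$4,137.80

Cushion = 2 × $413.78 = $827.56
Trial balance (start $0, +$413.78 each month, − disbursements):
  May: +$413.78 → $413.78
  Jun: +$413.78 − $3,265.32 → -$2,437.76
  Jul: +$413.78 → -$2,023.98
  Aug: +$413.78 − $1,700.04 → -$3,310.24
  Sep: +$413.78 → -$2,896.46
  Oct: +$413.78 → -$2,482.68
  Nov: +$413.78 → -$2,068.90
  Dec: +$413.78 → -$1,655.12
  Jan: +$413.78 → -$1,241.34
  Feb: +$413.78 → -$827.56
  Mar: +$413.78 → -$413.78
  Apr: +$413.78 → $0.00
Lowest trial balance = -$3,310.24 (Aug)
Initial deposit = cushion − low point = $827.56 − (-$3,310.24) = $4,137.80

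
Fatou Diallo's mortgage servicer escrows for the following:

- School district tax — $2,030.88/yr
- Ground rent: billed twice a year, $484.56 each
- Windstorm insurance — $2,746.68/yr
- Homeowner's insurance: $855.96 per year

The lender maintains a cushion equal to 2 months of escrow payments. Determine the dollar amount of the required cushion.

School district tax: $2,030.88/yr
Ground rent: $484.56 × 2 = $969.12/yr
Windstorm insurance: $2,746.68/yr
Homeowner's insurance: $855.96/yr
Total annual escrow = $2,030.88 + $969.12 + $2,746.68 + $855.96 = $6,602.64
Monthly = $6,602.64 ÷ 12 = $550.22
Cushion = 2 × $550.22 = $1,100.44

$1,100.44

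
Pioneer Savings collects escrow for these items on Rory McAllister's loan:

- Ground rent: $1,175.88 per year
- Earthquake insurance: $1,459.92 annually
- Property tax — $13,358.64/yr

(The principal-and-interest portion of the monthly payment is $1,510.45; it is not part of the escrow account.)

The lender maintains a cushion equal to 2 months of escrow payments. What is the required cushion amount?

$2,665.74

Ground rent: $1,175.88/yr
Earthquake insurance: $1,459.92/yr
Property tax: $13,358.64/yr
Total annual escrow = $1,175.88 + $1,459.92 + $13,358.64 = $15,994.44
Per month = $15,994.44 ÷ 12 = $1,332.87
Cushion = 2 × $1,332.87 = $2,665.74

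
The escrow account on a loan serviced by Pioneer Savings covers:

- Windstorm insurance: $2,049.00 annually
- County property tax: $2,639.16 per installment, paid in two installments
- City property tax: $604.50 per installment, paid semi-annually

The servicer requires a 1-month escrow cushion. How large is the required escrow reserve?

$711.36

Windstorm insurance: $2,049.00/yr
County property tax: $2,639.16 × 2 = $5,278.32/yr
City property tax: $604.50 × 2 = $1,209.00/yr
Combined annual = $8,536.32
Monthly escrow = $8,536.32 / 12 = $711.36
Cushion = 1 × $711.36 = $711.36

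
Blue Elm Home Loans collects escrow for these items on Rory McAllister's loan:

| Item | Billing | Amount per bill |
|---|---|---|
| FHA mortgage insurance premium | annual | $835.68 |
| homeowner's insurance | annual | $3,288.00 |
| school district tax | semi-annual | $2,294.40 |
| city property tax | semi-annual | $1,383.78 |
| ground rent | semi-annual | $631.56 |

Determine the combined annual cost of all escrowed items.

FHA mortgage insurance premium — $835.68 per year
Homeowner's insurance — $3,288.00 per year
School district tax — $2,294.40 × 2 = $4,588.80 per year
City property tax — $1,383.78 × 2 = $2,767.56 per year
Ground rent — $631.56 × 2 = $1,263.12 per year
Combined annual = $12,743.16

$12,743.16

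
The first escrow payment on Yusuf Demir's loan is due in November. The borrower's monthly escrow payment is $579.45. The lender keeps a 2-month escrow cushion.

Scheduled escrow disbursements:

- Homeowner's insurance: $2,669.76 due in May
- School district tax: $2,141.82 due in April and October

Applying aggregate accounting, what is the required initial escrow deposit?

$1,914.33

Cushion = 2 × $579.45 = $1,158.90
Trial balance (start $0, +$579.45 each month, − disbursements):
  Nov: +$579.45 → $579.45
  Dec: +$579.45 → $1,158.90
  Jan: +$579.45 → $1,738.35
  Feb: +$579.45 → $2,317.80
  Mar: +$579.45 → $2,897.25
  Apr: +$579.45 − $2,141.82 → $1,334.88
  May: +$579.45 − $2,669.76 → -$755.43
  Jun: +$579.45 → -$175.98
  Jul: +$579.45 → $403.47
  Aug: +$579.45 → $982.92
  Sep: +$579.45 → $1,562.37
  Oct: +$579.45 − $2,141.82 → $0.00
Lowest trial balance = -$755.43 (May)
Initial deposit = cushion − low point = $1,158.90 − (-$755.43) = $1,914.33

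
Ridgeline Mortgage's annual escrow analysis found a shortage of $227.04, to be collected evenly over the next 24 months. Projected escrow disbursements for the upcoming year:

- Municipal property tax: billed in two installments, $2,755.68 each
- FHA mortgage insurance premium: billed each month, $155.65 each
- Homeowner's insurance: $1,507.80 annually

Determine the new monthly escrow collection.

Municipal property tax: $2,755.68 × 2 = $5,511.36 per year
FHA mortgage insurance premium: $155.65 × 12 = $1,867.80 per year
Homeowner's insurance: $1,507.80 per year
Total per year = $8,886.96
Monthly = $8,886.96 / 12 = $740.58
Shortage per month = $227.04 ÷ 24 = $9.46
New monthly escrow = $740.58 + $9.46 = $750.04

$750.04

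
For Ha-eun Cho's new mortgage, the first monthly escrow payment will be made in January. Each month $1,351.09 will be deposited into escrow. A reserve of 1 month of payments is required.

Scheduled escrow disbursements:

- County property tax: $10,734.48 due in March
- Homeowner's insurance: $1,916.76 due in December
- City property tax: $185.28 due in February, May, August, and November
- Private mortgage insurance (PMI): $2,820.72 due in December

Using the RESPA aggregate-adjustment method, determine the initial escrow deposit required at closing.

Cushion = 1 × $1,351.09 = $1,351.09
Trial balance (start $0, +$1,351.09 each month, − disbursements):
  Jan: +$1,351.09 → $1,351.09
  Feb: +$1,351.09 − $185.28 → $2,516.90
  Mar: +$1,351.09 − $10,734.48 → -$6,866.49
  Apr: +$1,351.09 → -$5,515.40
  May: +$1,351.09 − $185.28 → -$4,349.59
  Jun: +$1,351.09 → -$2,998.50
  Jul: +$1,351.09 → -$1,647.41
  Aug: +$1,351.09 − $185.28 → -$481.60
  Sep: +$1,351.09 → $869.49
  Oct: +$1,351.09 → $2,220.58
  Nov: +$1,351.09 − $185.28 → $3,386.39
  Dec: +$1,351.09 − $4,737.48 → $0.00
Lowest trial balance = -$6,866.49 (Mar)
Initial deposit = cushion − low point = $1,351.09 − (-$6,866.49) = $8,217.58

$8,217.58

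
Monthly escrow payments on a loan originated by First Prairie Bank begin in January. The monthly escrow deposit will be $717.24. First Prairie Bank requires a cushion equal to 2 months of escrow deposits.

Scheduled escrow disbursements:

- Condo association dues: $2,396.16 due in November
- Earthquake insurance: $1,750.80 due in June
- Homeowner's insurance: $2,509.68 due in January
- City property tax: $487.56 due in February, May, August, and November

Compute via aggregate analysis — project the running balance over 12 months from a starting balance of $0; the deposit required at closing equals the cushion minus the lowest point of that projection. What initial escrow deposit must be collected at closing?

Cushion = 2 × $717.24 = $1,434.48
Trial balance (start $0, +$717.24 each month, − disbursements):
  Jan: +$717.24 − $2,509.68 → -$1,792.44
  Feb: +$717.24 − $487.56 → -$1,562.76
  Mar: +$717.24 → -$845.52
  Apr: +$717.24 → -$128.28
  May: +$717.24 − $487.56 → $101.40
  Jun: +$717.24 − $1,750.80 → -$932.16
  Jul: +$717.24 → -$214.92
  Aug: +$717.24 − $487.56 → $14.76
  Sep: +$717.24 → $732.00
  Oct: +$717.24 → $1,449.24
  Nov: +$717.24 − $2,883.72 → -$717.24
  Dec: +$717.24 → $0.00
Lowest trial balance = -$1,792.44 (Jan)
Initial deposit = cushion − low point = $1,434.48 − (-$1,792.44) = $3,226.92

$3,226.92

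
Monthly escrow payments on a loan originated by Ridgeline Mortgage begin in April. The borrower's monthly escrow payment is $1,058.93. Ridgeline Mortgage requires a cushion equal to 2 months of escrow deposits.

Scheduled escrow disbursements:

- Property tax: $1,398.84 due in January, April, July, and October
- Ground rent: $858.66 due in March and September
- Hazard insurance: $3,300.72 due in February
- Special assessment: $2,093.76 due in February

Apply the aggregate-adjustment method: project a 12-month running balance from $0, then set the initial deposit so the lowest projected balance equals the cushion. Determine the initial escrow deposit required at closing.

Cushion = 2 × $1,058.93 = $2,117.86
Trial balance (start $0, +$1,058.93 each month, − disbursements):
  Apr: +$1,058.93 − $1,398.84 → -$339.91
  May: +$1,058.93 → $719.02
  Jun: +$1,058.93 → $1,777.95
  Jul: +$1,058.93 − $1,398.84 → $1,438.04
  Aug: +$1,058.93 → $2,496.97
  Sep: +$1,058.93 − $858.66 → $2,697.24
  Oct: +$1,058.93 − $1,398.84 → $2,357.33
  Nov: +$1,058.93 → $3,416.26
  Dec: +$1,058.93 → $4,475.19
  Jan: +$1,058.93 − $1,398.84 → $4,135.28
  Feb: +$1,058.93 − $5,394.48 → -$200.27
  Mar: +$1,058.93 − $858.66 → $0.00
Lowest trial balance = -$339.91 (Apr)
Initial deposit = cushion − low point = $2,117.86 − (-$339.91) = $2,457.77

$2,457.77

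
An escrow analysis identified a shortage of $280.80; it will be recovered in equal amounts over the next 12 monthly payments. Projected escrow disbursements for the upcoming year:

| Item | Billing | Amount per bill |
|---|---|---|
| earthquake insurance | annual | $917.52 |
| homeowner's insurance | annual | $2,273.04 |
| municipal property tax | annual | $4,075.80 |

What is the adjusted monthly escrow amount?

Earthquake insurance: $917.52/yr
Homeowner's insurance: $2,273.04/yr
Municipal property tax: $4,075.80/yr
Annual escrow total = $7,266.36
Monthly = $7,266.36 ÷ 12 = $605.53
Shortage spread = $280.80 ÷ 12 = $23.40/mo
New monthly escrow = $605.53 + $23.40 = $628.93

$628.93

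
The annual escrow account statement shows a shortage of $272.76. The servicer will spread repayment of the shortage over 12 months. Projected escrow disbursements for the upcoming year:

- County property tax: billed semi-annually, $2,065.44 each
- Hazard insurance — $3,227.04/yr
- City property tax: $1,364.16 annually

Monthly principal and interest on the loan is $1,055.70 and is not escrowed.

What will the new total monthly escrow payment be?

$749.57

County property tax: $2,065.44 × 2 = $4,130.88 per year
Hazard insurance: $3,227.04 per year
City property tax: $1,364.16 per year
Yearly total = $4,130.88 + $3,227.04 + $1,364.16 = $8,722.08
Monthly escrow = $8,722.08 ÷ 12 = $726.84
Shortage per month = $272.76 ÷ 12 = $22.73
New monthly escrow = $726.84 + $22.73 = $749.57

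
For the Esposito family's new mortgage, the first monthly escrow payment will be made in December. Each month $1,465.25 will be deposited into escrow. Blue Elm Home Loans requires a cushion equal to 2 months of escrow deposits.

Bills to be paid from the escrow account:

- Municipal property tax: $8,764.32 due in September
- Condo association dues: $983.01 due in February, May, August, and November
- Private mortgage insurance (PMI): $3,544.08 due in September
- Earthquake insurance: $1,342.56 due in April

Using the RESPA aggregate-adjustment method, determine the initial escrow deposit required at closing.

Cushion = 2 × $1,465.25 = $2,930.50
Trial balance (start $0, +$1,465.25 each month, − disbursements):
  Dec: +$1,465.25 → $1,465.25
  Jan: +$1,465.25 → $2,930.50
  Feb: +$1,465.25 − $983.01 → $3,412.74
  Mar: +$1,465.25 → $4,877.99
  Apr: +$1,465.25 − $1,342.56 → $5,000.68
  May: +$1,465.25 − $983.01 → $5,482.92
  Jun: +$1,465.25 → $6,948.17
  Jul: +$1,465.25 → $8,413.42
  Aug: +$1,465.25 − $983.01 → $8,895.66
  Sep: +$1,465.25 − $12,308.40 → -$1,947.49
  Oct: +$1,465.25 → -$482.24
  Nov: +$1,465.25 − $983.01 → $0.00
Lowest trial balance = -$1,947.49 (Sep)
Initial deposit = cushion − low point = $2,930.50 − (-$1,947.49) = $4,877.99

$4,877.99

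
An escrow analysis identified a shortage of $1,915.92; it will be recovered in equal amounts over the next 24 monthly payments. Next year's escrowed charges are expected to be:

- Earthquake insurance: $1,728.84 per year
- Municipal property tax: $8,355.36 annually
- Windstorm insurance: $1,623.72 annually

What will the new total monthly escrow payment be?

$1,055.49

Earthquake insurance = $1,728.84 per year
Municipal property tax = $8,355.36 per year
Windstorm insurance = $1,623.72 per year
Combined annual = $1,728.84 + $8,355.36 + $1,623.72 = $11,707.92
Monthly escrow = $11,707.92 / 12 = $975.66
Shortage spread = $1,915.92 / 24 = $79.83/mo
New monthly escrow = $975.66 + $79.83 = $1,055.49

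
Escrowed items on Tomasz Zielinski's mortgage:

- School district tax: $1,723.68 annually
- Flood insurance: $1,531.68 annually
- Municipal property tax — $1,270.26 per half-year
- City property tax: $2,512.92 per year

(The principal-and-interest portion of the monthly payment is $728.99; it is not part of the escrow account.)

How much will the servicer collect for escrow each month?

School district tax — $1,723.68
Flood insurance — $1,531.68
Municipal property tax — $1,270.26 × 2 = $2,540.52
City property tax — $2,512.92
Combined annual = $1,723.68 + $1,531.68 + $2,540.52 + $2,512.92 = $8,308.80
Monthly escrow = $8,308.80 / 12 = $692.40

$692.40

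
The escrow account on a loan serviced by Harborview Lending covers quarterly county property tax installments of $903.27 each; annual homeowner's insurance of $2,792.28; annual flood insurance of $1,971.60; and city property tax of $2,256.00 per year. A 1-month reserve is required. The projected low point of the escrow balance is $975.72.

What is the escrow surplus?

County property tax — $903.27 × 4 = $3,613.08 per year
Homeowner's insurance — $2,792.28 per year
Flood insurance — $1,971.60 per year
City property tax — $2,256.00 per year
Yearly total = $3,613.08 + $2,792.28 + $1,971.60 + $2,256.00 = $10,632.96
Per month = $10,632.96 ÷ 12 = $886.08
Cushion = 1 × $886.08 = $886.08
Surplus = $975.72 − $886.08 = $89.64

$89.64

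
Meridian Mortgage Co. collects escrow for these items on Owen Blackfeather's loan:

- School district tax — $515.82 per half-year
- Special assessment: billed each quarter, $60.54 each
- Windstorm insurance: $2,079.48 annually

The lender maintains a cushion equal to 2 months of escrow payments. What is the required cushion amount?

$558.88

School district tax: $515.82 × 2 = $1,031.64/yr
Special assessment: $60.54 × 4 = $242.16/yr
Windstorm insurance: $2,079.48/yr
Combined annual = $3,353.28
Per month = $3,353.28 / 12 = $279.44
Cushion = 2 × $279.44 = $558.88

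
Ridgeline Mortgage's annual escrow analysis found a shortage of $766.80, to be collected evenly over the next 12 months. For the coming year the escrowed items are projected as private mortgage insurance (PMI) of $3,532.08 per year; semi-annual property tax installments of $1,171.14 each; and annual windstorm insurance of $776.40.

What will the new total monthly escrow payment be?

Private mortgage insurance (PMI) = $3,532.08/yr
Property tax = $1,171.14 × 2 = $2,342.28/yr
Windstorm insurance = $776.40/yr
Total annual escrow = $6,650.76
Monthly = $6,650.76 / 12 = $554.23
Shortage spread = $766.80 ÷ 12 = $63.90/mo
New monthly escrow = $554.23 + $63.90 = $618.13

$618.13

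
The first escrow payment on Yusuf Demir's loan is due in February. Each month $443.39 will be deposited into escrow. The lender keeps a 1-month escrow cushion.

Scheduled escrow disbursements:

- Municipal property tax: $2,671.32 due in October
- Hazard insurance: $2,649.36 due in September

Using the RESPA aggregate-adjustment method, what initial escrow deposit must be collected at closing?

Cushion = 1 × $443.39 = $443.39
Trial balance (start $0, +$443.39 each month, − disbursements):
  Feb: +$443.39 → $443.39
  Mar: +$443.39 → $886.78
  Apr: +$443.39 → $1,330.17
  May: +$443.39 → $1,773.56
  Jun: +$443.39 → $2,216.95
  Jul: +$443.39 → $2,660.34
  Aug: +$443.39 → $3,103.73
  Sep: +$443.39 − $2,649.36 → $897.76
  Oct: +$443.39 − $2,671.32 → -$1,330.17
  Nov: +$443.39 → -$886.78
  Dec: +$443.39 → -$443.39
  Jan: +$443.39 → $0.00
Lowest trial balance = -$1,330.17 (Oct)
Initial deposit = cushion − low point = $443.39 − (-$1,330.17) = $1,773.56

$1,773.56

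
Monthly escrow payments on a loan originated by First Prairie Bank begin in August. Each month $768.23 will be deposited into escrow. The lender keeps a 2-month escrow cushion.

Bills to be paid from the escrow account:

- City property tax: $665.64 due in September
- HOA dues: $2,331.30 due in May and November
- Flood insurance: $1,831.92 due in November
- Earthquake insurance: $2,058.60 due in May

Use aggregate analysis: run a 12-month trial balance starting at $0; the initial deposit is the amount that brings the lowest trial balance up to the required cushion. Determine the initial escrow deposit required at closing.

$3,292.40

Cushion = 2 × $768.23 = $1,536.46
Trial balance (start $0, +$768.23 each month, − disbursements):
  Aug: +$768.23 → $768.23
  Sep: +$768.23 − $665.64 → $870.82
  Oct: +$768.23 → $1,639.05
  Nov: +$768.23 − $4,163.22 → -$1,755.94
  Dec: +$768.23 → -$987.71
  Jan: +$768.23 → -$219.48
  Feb: +$768.23 → $548.75
  Mar: +$768.23 → $1,316.98
  Apr: +$768.23 → $2,085.21
  May: +$768.23 − $4,389.90 → -$1,536.46
  Jun: +$768.23 → -$768.23
  Jul: +$768.23 → $0.00
Lowest trial balance = -$1,755.94 (Nov)
Initial deposit = cushion − low point = $1,536.46 − (-$1,755.94) = $3,292.40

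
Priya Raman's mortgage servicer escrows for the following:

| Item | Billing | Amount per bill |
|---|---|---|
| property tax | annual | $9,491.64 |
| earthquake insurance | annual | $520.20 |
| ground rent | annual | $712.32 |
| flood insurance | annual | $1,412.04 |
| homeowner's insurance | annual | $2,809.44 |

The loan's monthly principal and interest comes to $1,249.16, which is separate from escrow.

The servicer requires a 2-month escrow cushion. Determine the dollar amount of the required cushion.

$2,490.94

Property tax: $9,491.64 per year
Earthquake insurance: $520.20 per year
Ground rent: $712.32 per year
Flood insurance: $1,412.04 per year
Homeowner's insurance: $2,809.44 per year
Combined annual = $9,491.64 + $520.20 + $712.32 + $1,412.04 + $2,809.44 = $14,945.64
Base monthly escrow = $14,945.64 ÷ 12 = $1,245.47
Reserve = 2 × $1,245.47 = $2,490.94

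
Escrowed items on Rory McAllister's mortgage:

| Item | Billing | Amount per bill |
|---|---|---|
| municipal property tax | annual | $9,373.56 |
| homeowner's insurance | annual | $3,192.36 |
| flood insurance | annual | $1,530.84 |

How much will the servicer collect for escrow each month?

Municipal property tax — $9,373.56 annually
Homeowner's insurance — $3,192.36 annually
Flood insurance — $1,530.84 annually
Combined annual = $9,373.56 + $3,192.36 + $1,530.84 = $14,096.76
Monthly escrow = $14,096.76 / 12 = $1,174.73

$1,174.73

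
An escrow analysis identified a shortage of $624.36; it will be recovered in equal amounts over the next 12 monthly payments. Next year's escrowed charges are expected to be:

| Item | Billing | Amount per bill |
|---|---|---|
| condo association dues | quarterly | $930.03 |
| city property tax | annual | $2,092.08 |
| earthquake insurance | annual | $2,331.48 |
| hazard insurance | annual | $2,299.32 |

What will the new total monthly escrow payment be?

$922.28

Condo association dues: $930.03 × 4 = $3,720.12
City property tax: $2,092.08
Earthquake insurance: $2,331.48
Hazard insurance: $2,299.32
Total per year = $3,720.12 + $2,092.08 + $2,331.48 + $2,299.32 = $10,443.00
Monthly escrow = $10,443.00 / 12 = $870.25
Monthly shortage recovery: $624.36 ÷ 12 = $52.03
Adjusted monthly = $870.25 + $52.03 = $922.28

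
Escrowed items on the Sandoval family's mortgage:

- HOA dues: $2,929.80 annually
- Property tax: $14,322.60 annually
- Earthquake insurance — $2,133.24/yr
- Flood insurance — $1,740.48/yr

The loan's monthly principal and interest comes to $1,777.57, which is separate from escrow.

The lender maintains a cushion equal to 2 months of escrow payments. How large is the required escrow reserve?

$3,521.02

HOA dues: $2,929.80
Property tax: $14,322.60
Earthquake insurance: $2,133.24
Flood insurance: $1,740.48
Yearly total = $21,126.12
Per month = $21,126.12 ÷ 12 = $1,760.51
Cushion = 2 × $1,760.51 = $3,521.02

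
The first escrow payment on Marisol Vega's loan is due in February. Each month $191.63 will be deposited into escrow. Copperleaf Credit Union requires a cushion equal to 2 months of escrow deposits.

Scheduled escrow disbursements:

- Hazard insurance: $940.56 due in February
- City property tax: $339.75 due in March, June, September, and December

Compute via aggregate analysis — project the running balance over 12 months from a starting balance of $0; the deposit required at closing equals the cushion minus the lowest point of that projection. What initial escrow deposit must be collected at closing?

Cushion = 2 × $191.63 = $383.26
Trial balance (start $0, +$191.63 each month, − disbursements):
  Feb: +$191.63 − $940.56 → -$748.93
  Mar: +$191.63 − $339.75 → -$897.05
  Apr: +$191.63 → -$705.42
  May: +$191.63 → -$513.79
  Jun: +$191.63 − $339.75 → -$661.91
  Jul: +$191.63 → -$470.28
  Aug: +$191.63 → -$278.65
  Sep: +$191.63 − $339.75 → -$426.77
  Oct: +$191.63 → -$235.14
  Nov: +$191.63 → -$43.51
  Dec: +$191.63 − $339.75 → -$191.63
  Jan: +$191.63 → $0.00
Lowest trial balance = -$897.05 (Mar)
Initial deposit = cushion − low point = $383.26 − (-$897.05) = $1,280.31

$1,280.31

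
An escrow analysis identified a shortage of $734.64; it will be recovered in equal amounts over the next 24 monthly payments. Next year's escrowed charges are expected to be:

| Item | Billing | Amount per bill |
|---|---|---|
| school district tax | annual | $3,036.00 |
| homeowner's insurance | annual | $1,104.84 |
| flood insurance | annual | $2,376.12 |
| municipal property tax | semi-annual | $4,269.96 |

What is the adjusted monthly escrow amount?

$1,285.35

School district tax: $3,036.00 per year
Homeowner's insurance: $1,104.84 per year
Flood insurance: $2,376.12 per year
Municipal property tax: $4,269.96 × 2 = $8,539.92 per year
Annual escrow total = $3,036.00 + $1,104.84 + $2,376.12 + $8,539.92 = $15,056.88
Monthly = $15,056.88 / 12 = $1,254.74
Shortage per month = $734.64 / 24 = $30.61
New monthly escrow = $1,254.74 + $30.61 = $1,285.35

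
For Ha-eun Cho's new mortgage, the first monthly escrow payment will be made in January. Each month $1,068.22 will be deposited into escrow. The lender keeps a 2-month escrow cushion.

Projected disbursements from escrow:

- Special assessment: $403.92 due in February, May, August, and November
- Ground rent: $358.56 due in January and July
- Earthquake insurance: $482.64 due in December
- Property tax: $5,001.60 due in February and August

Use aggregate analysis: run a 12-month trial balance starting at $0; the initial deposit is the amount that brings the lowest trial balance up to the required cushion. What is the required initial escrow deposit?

$5,764.08

Cushion = 2 × $1,068.22 = $2,136.44
Trial balance (start $0, +$1,068.22 each month, − disbursements):
  Jan: +$1,068.22 − $358.56 → $709.66
  Feb: +$1,068.22 − $5,405.52 → -$3,627.64
  Mar: +$1,068.22 → -$2,559.42
  Apr: +$1,068.22 → -$1,491.20
  May: +$1,068.22 − $403.92 → -$826.90
  Jun: +$1,068.22 → $241.32
  Jul: +$1,068.22 − $358.56 → $950.98
  Aug: +$1,068.22 − $5,405.52 → -$3,386.32
  Sep: +$1,068.22 → -$2,318.10
  Oct: +$1,068.22 → -$1,249.88
  Nov: +$1,068.22 − $403.92 → -$585.58
  Dec: +$1,068.22 − $482.64 → $0.00
Lowest trial balance = -$3,627.64 (Feb)
Initial deposit = cushion − low point = $2,136.44 − (-$3,627.64) = $5,764.08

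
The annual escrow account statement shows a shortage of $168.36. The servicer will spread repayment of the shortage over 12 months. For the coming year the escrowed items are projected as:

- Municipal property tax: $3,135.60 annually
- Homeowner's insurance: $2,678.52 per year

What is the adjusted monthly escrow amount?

$498.54

Municipal property tax — $3,135.60
Homeowner's insurance — $2,678.52
Combined annual = $3,135.60 + $2,678.52 = $5,814.12
Monthly escrow = $5,814.12 ÷ 12 = $484.51
Shortage spread = $168.36 / 12 = $14.03/mo
Adjusted monthly = $484.51 + $14.03 = $498.54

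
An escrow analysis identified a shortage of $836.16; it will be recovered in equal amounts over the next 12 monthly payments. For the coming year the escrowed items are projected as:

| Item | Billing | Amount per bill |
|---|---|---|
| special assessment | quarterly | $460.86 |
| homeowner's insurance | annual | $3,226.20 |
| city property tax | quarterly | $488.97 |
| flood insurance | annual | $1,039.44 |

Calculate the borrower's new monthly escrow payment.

$741.76

Special assessment = $460.86 × 4 = $1,843.44 annually
Homeowner's insurance = $3,226.20 annually
City property tax = $488.97 × 4 = $1,955.88 annually
Flood insurance = $1,039.44 annually
Total per year = $1,843.44 + $3,226.20 + $1,955.88 + $1,039.44 = $8,064.96
Base monthly escrow = $8,064.96 ÷ 12 = $672.08
Shortage spread = $836.16 / 12 = $69.68/mo
Adjusted monthly = $672.08 + $69.68 = $741.76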